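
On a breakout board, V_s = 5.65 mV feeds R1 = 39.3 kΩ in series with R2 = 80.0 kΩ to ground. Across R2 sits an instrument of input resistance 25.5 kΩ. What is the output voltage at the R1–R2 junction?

V_out ≈ 1.86 mV

The load sits in parallel with R2, giving an effective lower resistance R2' = R2·R_L/(R2+R_L) = 19.34 kΩ.
Now apply the divider: V_out = 5.65 × 0.3298 = 1.863 mV.
(Unloaded it would be 3.79 mV; the load pulls it down.)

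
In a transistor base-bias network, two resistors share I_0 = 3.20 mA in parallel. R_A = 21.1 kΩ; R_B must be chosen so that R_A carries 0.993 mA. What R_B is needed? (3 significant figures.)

In a two-way split, I_A/I_0 = R_B/(R_A + R_B).
With f = 0.3103, R_B = R_A · f/(1−f) = 21.1 × 0.4499 = 9.494 kΩ.

R_B ≈ 9.49 kΩ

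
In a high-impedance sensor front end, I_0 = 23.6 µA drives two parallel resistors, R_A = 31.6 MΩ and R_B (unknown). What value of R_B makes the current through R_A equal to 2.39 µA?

R_B ≈ 3.56 MΩ

Two-branch current divider: I_A = I_0 · R_B/(R_A + R_B).
With f = 0.1013, R_B = R_A · f/(1−f) = 31.6 × 0.1127 = 3.561 MΩ.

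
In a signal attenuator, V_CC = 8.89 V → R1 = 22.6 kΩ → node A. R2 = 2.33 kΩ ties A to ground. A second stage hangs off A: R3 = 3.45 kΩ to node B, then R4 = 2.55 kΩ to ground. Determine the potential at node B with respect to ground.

The second stage (R3 + R4 = 6.000 kΩ) loads node A in parallel with R2.
Effective lower resistance at A: R2 ‖ 6.000 = 1.678 kΩ.
So V_A = 8.89 × 0.06913 = 0.6145 V.
V_B = V_A × 0.4250 = 0.2612 V.

V_B ≈ 0.261 V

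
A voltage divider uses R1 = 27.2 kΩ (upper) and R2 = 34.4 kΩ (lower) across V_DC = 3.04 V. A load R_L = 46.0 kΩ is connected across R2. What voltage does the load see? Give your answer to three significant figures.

V_out ≈ 1.28 V

The load sits in parallel with R2, giving an effective lower resistance R2' = R2·R_L/(R2+R_L) = 19.68 kΩ.
Then V_out = V_DC · R2'/(R1 + R2') = 3.04 × 19.68/46.88 = 1.276 V.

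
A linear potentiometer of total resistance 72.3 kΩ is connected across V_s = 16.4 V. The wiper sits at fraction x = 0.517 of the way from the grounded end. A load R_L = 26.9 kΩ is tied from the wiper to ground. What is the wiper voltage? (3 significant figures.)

V_out ≈ 5.07 V

Split the track: R_lower = x·R_p = 37.38 kΩ, R_upper = (1−x)·R_p = 34.92 kΩ.
R_L loads the lower segment: effective lower R = 15.64 kΩ.
Loaded-divider output: V_out = 16.4 × 0.3094 = 5.074 V.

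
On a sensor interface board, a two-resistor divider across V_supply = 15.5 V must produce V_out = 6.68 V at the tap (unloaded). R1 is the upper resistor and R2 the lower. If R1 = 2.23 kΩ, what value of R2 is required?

Required fraction k = V_out/V_supply = 0.4310.
So R2 = R1 · V_out/(V_supply − V_out) = 2.23 × 6.68/(15.5 − 6.68) = 2.23 × 0.7574 = 1.689 kΩ.

R2 ≈ 1.69 kΩ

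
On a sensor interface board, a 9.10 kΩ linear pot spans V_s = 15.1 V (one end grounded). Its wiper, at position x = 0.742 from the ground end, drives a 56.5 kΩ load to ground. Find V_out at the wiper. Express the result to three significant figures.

V_out ≈ 10.9 V

The pot divides into 2.348 kΩ above the wiper and 6.752 kΩ below.
R_L loads the lower segment: effective lower R = 6.031 kΩ.
Loaded-divider output: V_out = 15.1 × 0.7198 = 10.87 V.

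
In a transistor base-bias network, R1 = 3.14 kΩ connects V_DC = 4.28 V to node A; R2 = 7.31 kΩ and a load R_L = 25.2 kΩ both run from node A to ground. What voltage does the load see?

First combine the lower leg with the load: R2 ‖ R_L = 5.666 kΩ.
Then V_out = V_DC · R2'/(R1 + R2') = 4.28 × 5.666/8.806 = 2.754 V.

V_out ≈ 2.75 V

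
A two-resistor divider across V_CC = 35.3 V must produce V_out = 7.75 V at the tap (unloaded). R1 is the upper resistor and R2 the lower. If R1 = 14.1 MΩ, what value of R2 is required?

Required fraction k = V_out/V_CC = 0.2195.
Rearranging, R2 = R1·k/(1−k) = 14.1 × 0.2813 = 3.966 MΩ.

R2 ≈ 3.97 MΩ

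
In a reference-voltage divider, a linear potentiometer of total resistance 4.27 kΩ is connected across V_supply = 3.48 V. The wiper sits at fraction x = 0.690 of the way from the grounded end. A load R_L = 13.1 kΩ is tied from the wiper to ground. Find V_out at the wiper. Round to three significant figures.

V_out ≈ 2.24 V

The pot divides into 1.324 kΩ above the wiper and 2.946 kΩ below.
(x·R_p) ‖ R_L = 2.405 kΩ.
Loaded-divider output: V_out = 3.48 × 0.6450 = 2.245 V.
(Unloaded: V_out = x·V_supply = 2.40 V.)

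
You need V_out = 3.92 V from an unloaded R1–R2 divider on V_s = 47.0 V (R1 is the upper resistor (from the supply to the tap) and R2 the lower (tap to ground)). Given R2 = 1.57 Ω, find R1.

R1 ≈ 17.3 Ω

V_out/V_s = R2/(R1+R2) = 0.08340.
So R1 = R2 · (V_s/V_out − 1) = 1.57 × (47.0/3.92 − 1) = 1.57 × 10.99 = 17.25 Ω.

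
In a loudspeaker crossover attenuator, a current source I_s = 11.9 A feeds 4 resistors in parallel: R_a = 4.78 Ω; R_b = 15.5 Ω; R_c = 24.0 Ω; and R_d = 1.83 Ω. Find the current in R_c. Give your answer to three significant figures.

I ≈ 0.575 A

Total conductance ΣG = 1/4.78 + 1/15.5 + 1/24.0 + 1/1.83 = 0.8618 (units of 1/Ω).
Current divider: I(R_c) = I_s · G_k/ΣG = 11.9 × (0.04167/0.8618) = 11.9 × 0.04835 = 0.5753 A.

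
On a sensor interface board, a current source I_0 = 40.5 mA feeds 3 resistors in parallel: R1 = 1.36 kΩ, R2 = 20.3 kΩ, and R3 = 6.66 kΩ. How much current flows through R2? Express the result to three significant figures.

I ≈ 2.13 mA

Conductances: ΣG = 1/1.36 + 1/20.3 + 1/6.66 = 0.9347 (1/kΩ).
R2 takes the fraction G_k/ΣG = 0.04926/0.9347 = 0.05270, so I = 40.5 × 0.05270 = 2.134 mA.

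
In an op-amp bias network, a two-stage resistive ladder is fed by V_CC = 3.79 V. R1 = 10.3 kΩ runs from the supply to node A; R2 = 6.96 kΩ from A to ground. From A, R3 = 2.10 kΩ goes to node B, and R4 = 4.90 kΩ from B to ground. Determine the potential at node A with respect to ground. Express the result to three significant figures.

Node A sees R2 in parallel with the series input of stage 2, R3 + R4 = 7.000 kΩ.
Effective lower resistance at A: R2 ‖ 7.000 = 3.490 kΩ.
First divider: V_A = V_CC · 3.490/(10.3 + 3.490) = 0.9592 V.

V_A ≈ 0.959 V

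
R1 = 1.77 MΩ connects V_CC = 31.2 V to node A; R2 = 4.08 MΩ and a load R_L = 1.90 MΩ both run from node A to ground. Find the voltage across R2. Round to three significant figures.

V_out ≈ 13.2 V

The load sits in parallel with R2, giving an effective lower resistance R2' = R2·R_L/(R2+R_L) = 1.296 MΩ.
Now apply the divider: V_out = 31.2 × 0.4228 = 13.19 V.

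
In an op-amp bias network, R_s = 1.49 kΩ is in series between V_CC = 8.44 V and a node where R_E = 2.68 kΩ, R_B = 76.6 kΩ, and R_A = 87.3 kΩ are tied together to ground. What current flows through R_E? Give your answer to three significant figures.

Equivalent of the parallel group: R_p = 2.515 kΩ.
V_A = 8.44 × 2.515/4.005 = 5.300 V.
I(R_E) = V_A / R_E = 5.300/2.68 = 1.978 mA.

I ≈ 1.98 mA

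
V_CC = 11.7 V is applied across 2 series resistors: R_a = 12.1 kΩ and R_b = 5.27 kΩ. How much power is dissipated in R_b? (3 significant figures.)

P ≈ 2.39 mW

Series current I = V_CC/ΣR = 11.7/17.37 = 0.6736 mA.
P = I²R = 0.4537 × 5.27 = 2.391 mW.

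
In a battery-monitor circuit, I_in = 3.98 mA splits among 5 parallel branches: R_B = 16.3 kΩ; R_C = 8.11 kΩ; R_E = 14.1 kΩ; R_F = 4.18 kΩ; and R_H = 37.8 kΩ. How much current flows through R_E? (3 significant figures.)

Conductances: ΣG = 1/16.3 + 1/8.11 + 1/14.1 + 1/4.18 + 1/37.8 = 0.5213 (1/kΩ).
R_E takes the fraction G_k/ΣG = 0.07092/0.5213 = 0.1361, so I = 3.98 × 0.1361 = 0.5415 mA.

I ≈ 0.542 mA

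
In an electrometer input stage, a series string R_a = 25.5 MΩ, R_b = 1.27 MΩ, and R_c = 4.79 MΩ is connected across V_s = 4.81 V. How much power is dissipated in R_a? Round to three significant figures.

P ≈ 0.592 µW

Series current I = V_s/ΣR = 4.81/31.56 = 0.1524 µA.
P = I²R = 0.02323 × 25.5 = 0.5923 µW.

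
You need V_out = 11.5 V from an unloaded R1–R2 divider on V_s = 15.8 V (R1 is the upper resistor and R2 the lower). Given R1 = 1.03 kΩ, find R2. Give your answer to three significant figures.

Required fraction k = V_out/V_s = 0.7278.
R2 = R1 · 0.7278/(1 − 0.7278) = 2.755 kΩ.

R2 ≈ 2.75 kΩ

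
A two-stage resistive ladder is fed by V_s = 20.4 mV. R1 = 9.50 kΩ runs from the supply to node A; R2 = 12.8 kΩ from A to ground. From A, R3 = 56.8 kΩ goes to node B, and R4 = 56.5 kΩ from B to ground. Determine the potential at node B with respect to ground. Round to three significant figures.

V_B ≈ 5.57 mV

The second stage (R3 + R4 = 113.3 kΩ) loads node A in parallel with R2.
R2 ‖ (R3+R4) = 11.50 kΩ.
First divider: V_A = V_s · 11.50/(9.50 + 11.50) = 11.17 mV.
Then the unloaded second divider: V_B = V_A × R4/(R3+R4) = 11.17 × 0.4987 = 5.571 mV.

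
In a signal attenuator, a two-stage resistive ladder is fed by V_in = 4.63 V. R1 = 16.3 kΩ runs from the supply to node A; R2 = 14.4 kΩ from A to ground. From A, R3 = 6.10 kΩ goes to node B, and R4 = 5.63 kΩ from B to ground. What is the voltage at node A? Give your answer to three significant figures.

Node A sees R2 in parallel with the series input of stage 2, R3 + R4 = 11.73 kΩ.
Effective lower resistance at A: R2 ‖ 11.73 = 6.464 kΩ.
V_A = 4.63 × 6.464/(16.3 + 6.464) = 1.315 V.

V_A ≈ 1.31 V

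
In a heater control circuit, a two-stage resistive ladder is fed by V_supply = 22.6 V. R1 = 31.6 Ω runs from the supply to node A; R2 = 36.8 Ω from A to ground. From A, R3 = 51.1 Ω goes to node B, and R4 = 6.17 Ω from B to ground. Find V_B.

V_B ≈ 1.01 V

Looking into the second stage from A: R3 + R4 = 57.27 Ω appears in parallel with R2.
R2 ‖ (R3+R4) = 22.40 Ω.
So V_A = 22.6 × 0.4149 = 9.376 V.
V_B = V_A × 0.1077 = 1.010 V.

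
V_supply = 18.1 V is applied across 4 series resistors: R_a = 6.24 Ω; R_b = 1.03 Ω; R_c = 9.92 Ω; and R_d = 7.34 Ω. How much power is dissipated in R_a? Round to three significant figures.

Series current I = V_supply/ΣR = 18.1/24.53 = 0.7379 A.
P(R_a) = I²·R_a = (0.7379)² × 6.24 = 3.397 W.

P ≈ 3.40 W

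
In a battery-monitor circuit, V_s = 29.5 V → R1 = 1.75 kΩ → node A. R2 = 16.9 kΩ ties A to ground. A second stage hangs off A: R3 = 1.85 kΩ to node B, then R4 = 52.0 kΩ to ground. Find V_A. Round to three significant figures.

The second stage (R3 + R4 = 53.85 kΩ) loads node A in parallel with R2.
R2 ‖ (R3+R4) = 12.86 kΩ.
V_A = 29.5 × 12.86/(1.75 + 12.86) = 25.97 V.

V_A ≈ 26.0 V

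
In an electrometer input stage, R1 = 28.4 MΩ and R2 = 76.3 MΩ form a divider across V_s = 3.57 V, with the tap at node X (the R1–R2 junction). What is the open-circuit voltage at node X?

V_th ≈ 2.60 V

V_th is the unloaded tap voltage: V_s · R2/(R1+R2) = 3.57 × 0.7287 = 2.602 V.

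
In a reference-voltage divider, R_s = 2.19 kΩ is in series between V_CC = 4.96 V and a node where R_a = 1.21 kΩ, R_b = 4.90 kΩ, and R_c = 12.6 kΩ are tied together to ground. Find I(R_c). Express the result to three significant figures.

Combine the parallel branches: R_p = (1/1.21 + 1/4.90 + 1/12.6)⁻¹ = 0.9010 kΩ.
Node voltage V_A = V_CC · R_p/(R_s + R_p) = 4.96 × 0.2915 = 1.446 V.
Branch current I = V_A/R_c = 1.446/12.6 = 0.1147 mA.

I ≈ 0.115 mA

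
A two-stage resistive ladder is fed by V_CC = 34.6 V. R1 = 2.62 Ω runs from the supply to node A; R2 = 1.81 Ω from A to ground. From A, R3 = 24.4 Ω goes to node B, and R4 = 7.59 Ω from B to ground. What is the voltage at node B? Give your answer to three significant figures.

The second stage (R3 + R4 = 31.99 Ω) loads node A in parallel with R2.
R2 ‖ (R3+R4) = 1.713 Ω.
First divider: V_A = V_CC · 1.713/(2.62 + 1.713) = 13.68 V.
Stage 2 is unloaded, so V_B = V_A · R4/(R3+R4) = 13.68 × 7.59/31.99 = 3.246 V.

V_B ≈ 3.25 V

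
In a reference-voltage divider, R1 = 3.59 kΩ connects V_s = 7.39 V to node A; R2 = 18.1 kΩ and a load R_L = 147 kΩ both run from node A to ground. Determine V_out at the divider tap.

V_out ≈ 6.04 V

The load sits in parallel with R2, giving an effective lower resistance R2' = R2·R_L/(R2+R_L) = 16.12 kΩ.
Now apply the divider: V_out = 7.39 × 0.8178 = 6.044 V.
(Unloaded it would be 6.17 V; the load pulls it down.)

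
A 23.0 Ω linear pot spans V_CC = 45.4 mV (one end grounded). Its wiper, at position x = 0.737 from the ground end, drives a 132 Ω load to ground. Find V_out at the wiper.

V_out ≈ 32.4 mV

Lower segment x·R_p = 16.95 Ω; upper segment (1−x)·R_p = 6.049 Ω.
(x·R_p) ‖ R_L = 15.02 Ω.
V_out = 45.4 × 15.02/(6.049 + 15.02) = 32.37 mV.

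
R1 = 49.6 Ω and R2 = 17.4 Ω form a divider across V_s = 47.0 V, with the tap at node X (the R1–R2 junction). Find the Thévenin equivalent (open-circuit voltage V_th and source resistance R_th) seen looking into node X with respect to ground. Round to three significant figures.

V_th ≈ 12.2 V, R_th ≈ 12.9 Ω

V_th is the unloaded tap voltage: V_s · R2/(R1+R2) = 47.0 × 0.2597 = 12.21 V.
Looking into X with the source shorted: R_th = R1·R2/(R1+R2) = 49.60 × 17.4/67.00 = 12.88 Ω.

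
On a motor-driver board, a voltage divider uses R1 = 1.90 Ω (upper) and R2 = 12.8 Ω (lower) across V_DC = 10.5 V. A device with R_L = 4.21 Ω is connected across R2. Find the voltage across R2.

First combine the lower leg with the load: R2 ‖ R_L = 3.168 Ω.
Now apply the divider: V_out = 10.5 × 0.6251 = 6.564 V.

V_out ≈ 6.56 V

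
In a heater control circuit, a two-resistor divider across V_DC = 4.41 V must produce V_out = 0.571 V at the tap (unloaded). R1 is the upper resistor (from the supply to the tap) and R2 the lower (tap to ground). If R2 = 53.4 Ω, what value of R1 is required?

Required fraction k = V_out/V_DC = 0.1295.
R1 = R2·(1/k − 1) = 53.4 × 6.723 = 359.0 Ω.

R1 ≈ 359 Ω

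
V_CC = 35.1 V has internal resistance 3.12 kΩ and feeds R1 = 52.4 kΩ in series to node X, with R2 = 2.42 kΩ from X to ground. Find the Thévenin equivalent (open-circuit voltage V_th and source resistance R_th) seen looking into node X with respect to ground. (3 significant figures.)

R1' = 3.12 + 52.4 = 55.52 kΩ (source resistance + R1).
With X open, the divider is unloaded: V_th = 35.1 × 2.42/57.94 = 1.466 V.
Looking into X with the source shorted: R_th = R1'·R2/(R1'+R2) = 55.52 × 2.42/57.94 = 2.319 kΩ.

V_th ≈ 1.47 V, R_th ≈ 2.32 kΩ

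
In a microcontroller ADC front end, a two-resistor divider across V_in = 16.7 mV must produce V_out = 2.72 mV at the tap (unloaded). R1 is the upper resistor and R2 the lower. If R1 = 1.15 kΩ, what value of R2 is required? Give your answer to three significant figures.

The divider ratio is R2/(R1+R2) = 2.72/16.7 = 0.1629.
Rearranging, R2 = R1·k/(1−k) = 1.15 × 0.1946 = 0.2237 kΩ.

R2 ≈ 0.224 kΩ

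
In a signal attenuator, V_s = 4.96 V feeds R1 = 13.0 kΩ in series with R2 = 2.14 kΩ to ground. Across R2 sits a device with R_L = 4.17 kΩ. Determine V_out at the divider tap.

V_out ≈ 0.487 V

First combine the lower leg with the load: R2 ‖ R_L = 1.414 kΩ.
Now apply the divider: V_out = 4.96 × 0.09811 = 0.4866 V.
(Unloaded it would be 0.701 V; the load pulls it down.)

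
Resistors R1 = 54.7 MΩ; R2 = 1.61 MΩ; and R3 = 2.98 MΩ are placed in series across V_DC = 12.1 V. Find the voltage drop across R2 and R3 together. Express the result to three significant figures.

V ≈ 0.937 V

Total series resistance ΣR = 54.7 + 1.61 + 2.98 = 59.29 MΩ.
R_{R2..R3} = 1.61 + 2.98 = 4.590 MΩ.
By the voltage-divider rule, V = 12.1 × 4.590/59.29 = 0.9367 V.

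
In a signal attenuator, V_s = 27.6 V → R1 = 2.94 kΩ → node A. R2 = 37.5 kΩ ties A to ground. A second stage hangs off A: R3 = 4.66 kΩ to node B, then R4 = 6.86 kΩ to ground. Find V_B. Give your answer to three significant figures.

V_B ≈ 12.3 V

Looking into the second stage from A: R3 + R4 = 11.52 kΩ appears in parallel with R2.
R2 ‖ (R3+R4) = 8.813 kΩ.
V_A = 27.6 × 8.813/(2.94 + 8.813) = 20.70 V.
V_B = V_A × 0.5955 = 12.32 V.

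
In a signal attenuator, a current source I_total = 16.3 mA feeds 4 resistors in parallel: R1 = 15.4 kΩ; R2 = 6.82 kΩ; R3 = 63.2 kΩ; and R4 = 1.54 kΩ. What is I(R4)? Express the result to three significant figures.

ΣG = 1/15.4 + 1/6.82 + 1/63.2 + 1/1.54 = 0.8767.
By the current-divider rule, I = I_total · G_k/ΣG = 16.3 × 0.7406 = 12.07 mA.

I ≈ 12.1 mA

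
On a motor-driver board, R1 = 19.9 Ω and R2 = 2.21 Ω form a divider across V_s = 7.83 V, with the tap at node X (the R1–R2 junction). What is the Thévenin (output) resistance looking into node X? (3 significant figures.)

Zeroing V_s shorts the top of R1 to ground, so R_th = R1 ‖ R2 = 1.989 Ω.

R_th ≈ 1.99 Ω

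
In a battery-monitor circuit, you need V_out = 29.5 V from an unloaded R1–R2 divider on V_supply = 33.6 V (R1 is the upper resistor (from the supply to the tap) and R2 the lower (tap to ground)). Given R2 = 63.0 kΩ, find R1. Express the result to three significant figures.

V_out/V_supply = R2/(R1+R2) = 0.8780.
R1 = R2·(1/k − 1) = 63.0 × 0.1390 = 8.756 kΩ.

R1 ≈ 8.76 kΩ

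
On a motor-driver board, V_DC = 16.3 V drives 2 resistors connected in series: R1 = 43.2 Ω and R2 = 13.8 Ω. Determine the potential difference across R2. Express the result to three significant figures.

ΣR = 43.2 + 13.8 = 57.00 Ω.
Voltage divider: V = V_DC · (13.80 / 57.00) = 16.3 × 0.2421 = 3.946 V.

V ≈ 3.95 V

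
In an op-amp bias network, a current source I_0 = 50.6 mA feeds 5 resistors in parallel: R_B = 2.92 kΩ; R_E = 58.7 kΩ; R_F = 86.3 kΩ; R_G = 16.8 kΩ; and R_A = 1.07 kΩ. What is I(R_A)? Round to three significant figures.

ΣG = 1/2.92 + 1/58.7 + 1/86.3 + 1/16.8 + 1/1.07 = 1.365.
R_A takes the fraction G_k/ΣG = 0.9346/1.365 = 0.6846, so I = 50.6 × 0.6846 = 34.64 mA.

I ≈ 34.6 mA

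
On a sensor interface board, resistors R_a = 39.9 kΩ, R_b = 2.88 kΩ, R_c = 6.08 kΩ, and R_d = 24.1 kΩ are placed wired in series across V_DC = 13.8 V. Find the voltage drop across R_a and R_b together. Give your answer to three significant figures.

Total series resistance ΣR = 39.9 + 2.88 + 6.08 + 24.1 = 72.96 kΩ.
R_{R_a..R_b} = 39.9 + 2.88 = 42.78 kΩ.
V = V_DC · R/ΣR = 13.8 × 0.5863 = 8.092 V.

V ≈ 8.09 V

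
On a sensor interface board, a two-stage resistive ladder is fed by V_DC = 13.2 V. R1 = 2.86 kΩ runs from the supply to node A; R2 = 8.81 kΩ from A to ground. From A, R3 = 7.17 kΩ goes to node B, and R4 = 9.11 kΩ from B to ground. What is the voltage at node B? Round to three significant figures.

Looking into the second stage from A: R3 + R4 = 16.28 kΩ appears in parallel with R2.
R2 ‖ (R3+R4) = 5.716 kΩ.
So V_A = 13.2 × 0.6665 = 8.798 V.
V_B = V_A × 0.5596 = 4.923 V.

V_B ≈ 4.92 V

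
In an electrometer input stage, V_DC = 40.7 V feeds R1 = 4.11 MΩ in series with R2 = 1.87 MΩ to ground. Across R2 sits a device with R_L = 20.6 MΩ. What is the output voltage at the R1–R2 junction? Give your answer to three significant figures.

V_out ≈ 12.0 V

R2 ‖ R_L = (1.87 × 20.6)/(1.87 + 20.6) = 1.714 MΩ.
Now apply the divider: V_out = 40.7 × 0.2943 = 11.98 V.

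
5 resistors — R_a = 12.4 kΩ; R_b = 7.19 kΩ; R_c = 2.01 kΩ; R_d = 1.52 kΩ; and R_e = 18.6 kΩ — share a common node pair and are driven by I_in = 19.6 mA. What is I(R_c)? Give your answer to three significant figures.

Conductances: ΣG = 1/12.4 + 1/7.19 + 1/2.01 + 1/1.52 + 1/18.6 = 1.429 (1/kΩ).
By the current-divider rule, I = I_in · G_k/ΣG = 19.6 × 0.3482 = 6.824 mA.

I ≈ 6.82 mA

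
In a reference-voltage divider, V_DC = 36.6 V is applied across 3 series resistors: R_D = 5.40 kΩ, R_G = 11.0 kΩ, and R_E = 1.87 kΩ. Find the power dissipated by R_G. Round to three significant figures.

P ≈ 44.1 mW

The common current is I = 36.6/18.27 = 2.003 mA.
P(R_G) = I²·R_G = (2.003)² × 11.0 = 44.14 mW.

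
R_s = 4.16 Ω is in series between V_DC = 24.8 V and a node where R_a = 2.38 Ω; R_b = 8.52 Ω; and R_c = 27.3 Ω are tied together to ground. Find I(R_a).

Parallel bank: R_p = 1/(1/2.38 + 1/8.52 + 1/27.3) = 1.742 Ω.
V_A by voltage divider: V_A = 24.8 × 1.742/(4.16 + 1.742) = 7.319 V.
I(R_a) = V_A / R_a = 7.319/2.38 = 3.075 A.

I ≈ 3.08 A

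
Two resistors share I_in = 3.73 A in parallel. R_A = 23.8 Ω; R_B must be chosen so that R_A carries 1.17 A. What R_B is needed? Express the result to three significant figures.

In a two-way split, I_A/I_in = R_B/(R_A + R_B).
With f = 0.3137, R_B = R_A · f/(1−f) = 23.8 × 0.4570 = 10.88 Ω.

R_B ≈ 10.9 Ω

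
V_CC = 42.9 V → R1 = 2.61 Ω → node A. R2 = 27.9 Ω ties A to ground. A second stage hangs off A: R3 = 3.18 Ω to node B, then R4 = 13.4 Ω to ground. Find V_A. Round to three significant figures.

V_A ≈ 34.3 V

The second stage (R3 + R4 = 16.58 Ω) loads node A in parallel with R2.
R2 ‖ (R3+R4) = 10.40 Ω.
V_A = 42.9 × 10.40/(2.61 + 10.40) = 34.29 V.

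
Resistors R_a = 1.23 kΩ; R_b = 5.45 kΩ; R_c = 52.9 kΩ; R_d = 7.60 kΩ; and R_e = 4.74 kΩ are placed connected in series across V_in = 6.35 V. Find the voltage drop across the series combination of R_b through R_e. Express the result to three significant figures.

V ≈ 6.24 V

Series total: ΣR = 1.23 + 5.45 + 52.9 + 7.60 + 4.74 = 71.92 kΩ.
R_{R_b..R_e} = 5.45 + 52.9 + 7.60 + 4.74 = 70.69 kΩ.
V = V_in · R/ΣR = 6.35 × 0.9829 = 6.241 V.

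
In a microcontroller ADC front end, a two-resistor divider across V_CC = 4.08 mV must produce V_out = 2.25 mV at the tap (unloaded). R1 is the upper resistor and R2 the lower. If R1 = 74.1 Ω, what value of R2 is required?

R2 ≈ 91.1 Ω

Required fraction k = V_out/V_CC = 0.5515.
So R2 = R1 · V_out/(V_CC − V_out) = 74.1 × 2.25/(4.08 − 2.25) = 74.1 × 1.230 = 91.11 Ω.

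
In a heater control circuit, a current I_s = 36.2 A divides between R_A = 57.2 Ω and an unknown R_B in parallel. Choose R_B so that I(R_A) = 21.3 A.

R_B ≈ 81.8 Ω

In a two-way split, I_A/I_s = R_B/(R_A + R_B).
21.3/36.2 = R_B/(R_A + R_B) → R_B = R_A · (0.5884)/(1 − 0.5884) = 57.2 × 1.430 = 81.77 Ω.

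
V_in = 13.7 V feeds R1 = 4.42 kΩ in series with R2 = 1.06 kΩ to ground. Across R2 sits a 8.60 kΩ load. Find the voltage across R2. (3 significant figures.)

V_out ≈ 2.41 V

The load sits in parallel with R2, giving an effective lower resistance R2' = R2·R_L/(R2+R_L) = 0.9437 kΩ.
Then V_out = V_in · R2'/(R1 + R2') = 13.7 × 0.9437/5.364 = 2.410 V.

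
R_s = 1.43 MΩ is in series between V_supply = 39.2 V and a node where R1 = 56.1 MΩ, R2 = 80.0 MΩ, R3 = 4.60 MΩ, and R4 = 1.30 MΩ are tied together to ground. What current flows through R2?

I ≈ 0.200 µA

Parallel bank: R_p = 1/(1/56.1 + 1/80.0 + 1/4.60 + 1/1.30) = 0.9833 MΩ.
V_A by voltage divider: V_A = 39.2 × 0.9833/(1.43 + 0.9833) = 15.97 V.
I(R2) = V_A / R2 = 15.97/80.0 = 0.1997 µA.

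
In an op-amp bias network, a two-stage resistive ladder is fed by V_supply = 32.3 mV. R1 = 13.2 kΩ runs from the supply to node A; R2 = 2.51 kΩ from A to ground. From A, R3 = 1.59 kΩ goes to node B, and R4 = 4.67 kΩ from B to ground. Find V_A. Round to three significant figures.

Node A sees R2 in parallel with the series input of stage 2, R3 + R4 = 6.260 kΩ.
Effective lower resistance at A: R2 ‖ 6.260 = 1.792 kΩ.
So V_A = 32.3 × 0.1195 = 3.860 mV.

V_A ≈ 3.86 mV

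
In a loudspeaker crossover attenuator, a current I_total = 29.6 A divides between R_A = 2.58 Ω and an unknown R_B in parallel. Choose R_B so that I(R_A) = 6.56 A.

R_B ≈ 0.735 Ω

Two-branch current divider: I_A = I_total · R_B/(R_A + R_B).
6.56/29.6 = R_B/(R_A + R_B) → R_B = R_A · (0.2216)/(1 − 0.2216) = 2.58 × 0.2847 = 0.7346 Ω.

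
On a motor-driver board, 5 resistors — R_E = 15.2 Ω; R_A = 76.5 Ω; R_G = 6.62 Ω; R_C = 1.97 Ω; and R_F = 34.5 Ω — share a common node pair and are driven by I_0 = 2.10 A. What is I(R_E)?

I ≈ 0.180 A

Conductances: ΣG = 1/15.2 + 1/76.5 + 1/6.62 + 1/1.97 + 1/34.5 = 0.7665 (1/Ω).
R_E takes the fraction G_k/ΣG = 0.06579/0.7665 = 0.08583, so I = 2.10 × 0.08583 = 0.1802 A.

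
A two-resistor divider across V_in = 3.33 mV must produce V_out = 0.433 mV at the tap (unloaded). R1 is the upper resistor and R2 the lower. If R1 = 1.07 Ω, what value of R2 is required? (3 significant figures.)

The divider ratio is R2/(R1+R2) = 0.433/3.33 = 0.1300.
So R2 = R1 · V_out/(V_in − V_out) = 1.07 × 0.433/(3.33 − 0.433) = 1.07 × 0.1495 = 0.1599 Ω.

R2 ≈ 0.160 Ω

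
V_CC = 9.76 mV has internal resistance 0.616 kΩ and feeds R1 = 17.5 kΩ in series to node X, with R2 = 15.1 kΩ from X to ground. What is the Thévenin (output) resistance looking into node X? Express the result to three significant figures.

R_th ≈ 8.24 kΩ

R1' = 0.616 + 17.5 = 18.12 kΩ (source resistance + R1).
With V_CC suppressed (replaced by a short), R_th = R1' ‖ R2 = (18.12 × 15.1)/(18.12 + 15.1) = 8.236 kΩ.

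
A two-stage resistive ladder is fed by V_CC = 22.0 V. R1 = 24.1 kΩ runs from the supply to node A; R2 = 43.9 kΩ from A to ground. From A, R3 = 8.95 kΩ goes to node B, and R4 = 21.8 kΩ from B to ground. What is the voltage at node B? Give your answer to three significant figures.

V_B ≈ 6.69 V

The second stage (R3 + R4 = 30.75 kΩ) loads node A in parallel with R2.
Effective lower resistance at A: R2 ‖ 30.75 = 18.08 kΩ.
V_A = 22.0 × 18.08/(24.1 + 18.08) = 9.431 V.
Stage 2 is unloaded, so V_B = V_A · R4/(R3+R4) = 9.431 × 21.8/30.75 = 6.686 V.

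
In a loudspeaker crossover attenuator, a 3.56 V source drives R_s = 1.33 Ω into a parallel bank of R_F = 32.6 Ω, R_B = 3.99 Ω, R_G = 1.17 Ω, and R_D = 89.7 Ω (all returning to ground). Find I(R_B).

I ≈ 0.353 A

Combine the parallel branches: R_p = (1/32.6 + 1/3.99 + 1/1.17 + 1/89.7)⁻¹ = 0.8717 Ω.
Node voltage V_A = V_CC · R_p/(R_s + R_p) = 3.56 × 0.3959 = 1.410 V.
Branch current I = V_A/R_B = 1.410/3.99 = 0.3533 A.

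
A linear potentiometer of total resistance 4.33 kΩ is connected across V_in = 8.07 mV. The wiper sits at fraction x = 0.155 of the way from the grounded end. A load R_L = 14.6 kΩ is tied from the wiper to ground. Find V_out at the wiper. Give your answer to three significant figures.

V_out ≈ 1.20 mV

The pot divides into 3.659 kΩ above the wiper and 0.6712 kΩ below.
R_L loads the lower segment: effective lower R = 0.6417 kΩ.
V_out = 8.07 × 0.6417/(3.659 + 0.6417) = 1.204 mV.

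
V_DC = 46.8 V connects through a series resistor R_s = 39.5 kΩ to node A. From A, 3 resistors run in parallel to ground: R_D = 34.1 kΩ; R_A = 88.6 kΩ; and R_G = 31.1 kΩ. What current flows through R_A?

Parallel bank: R_p = 1/(1/34.1 + 1/88.6 + 1/31.1) = 13.74 kΩ.
Node voltage V_A = V_DC · R_p/(R_s + R_p) = 46.8 × 0.2581 = 12.08 V.
Branch current I = V_A/R_A = 12.08/88.6 = 0.1363 mA.

I ≈ 0.136 mA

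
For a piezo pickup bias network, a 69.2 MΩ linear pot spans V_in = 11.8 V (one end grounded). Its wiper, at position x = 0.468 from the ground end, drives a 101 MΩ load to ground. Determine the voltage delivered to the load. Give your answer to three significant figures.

Lower segment x·R_p = 32.39 MΩ; upper segment (1−x)·R_p = 36.81 MΩ.
(x·R_p) ‖ R_L = 24.52 MΩ.
Loaded-divider output: V_out = 11.8 × 0.3998 = 4.718 V.
(Unloaded: V_out = x·V_in = 5.52 V.)

V_out ≈ 4.72 V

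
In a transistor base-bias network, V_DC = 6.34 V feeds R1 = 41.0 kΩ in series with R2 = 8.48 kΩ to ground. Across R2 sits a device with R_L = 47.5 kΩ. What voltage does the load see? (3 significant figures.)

The load sits in parallel with R2, giving an effective lower resistance R2' = R2·R_L/(R2+R_L) = 7.195 kΩ.
Now apply the divider: V_out = 6.34 × 0.1493 = 0.9465 V.

V_out ≈ 0.947 V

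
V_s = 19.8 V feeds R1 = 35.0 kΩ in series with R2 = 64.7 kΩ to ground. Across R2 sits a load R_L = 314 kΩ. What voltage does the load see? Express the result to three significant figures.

V_out ≈ 12.0 V

First combine the lower leg with the load: R2 ‖ R_L = 53.65 kΩ.
Now apply the divider: V_out = 19.8 × 0.6052 = 11.98 V.
(Unloaded it would be 12.8 V; the load pulls it down.)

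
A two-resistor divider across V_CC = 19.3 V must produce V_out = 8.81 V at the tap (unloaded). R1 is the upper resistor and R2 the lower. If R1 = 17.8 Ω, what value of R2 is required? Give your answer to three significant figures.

V_out/V_CC = R2/(R1+R2) = 0.4565.
R2 = R1 · 0.4565/(1 − 0.4565) = 14.95 Ω.

R2 ≈ 14.9 Ω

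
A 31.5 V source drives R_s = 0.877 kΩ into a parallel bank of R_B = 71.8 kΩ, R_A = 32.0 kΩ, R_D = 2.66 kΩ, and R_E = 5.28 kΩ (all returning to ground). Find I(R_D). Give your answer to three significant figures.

I ≈ 7.71 mA

Parallel bank: R_p = 1/(1/71.8 + 1/32.0 + 1/2.66 + 1/5.28) = 1.638 kΩ.
V_A by voltage divider: V_A = 31.5 × 1.638/(0.877 + 1.638) = 20.52 V.
Branch current I = V_A/R_D = 20.52/2.66 = 7.713 mA.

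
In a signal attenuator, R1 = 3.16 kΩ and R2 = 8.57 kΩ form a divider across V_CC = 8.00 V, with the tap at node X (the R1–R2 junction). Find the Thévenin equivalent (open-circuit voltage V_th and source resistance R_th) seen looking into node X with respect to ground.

V_th ≈ 5.84 V, R_th ≈ 2.31 kΩ

V_th is the unloaded tap voltage: V_CC · R2/(R1+R2) = 8.00 × 0.7306 = 5.845 V.
With V_CC suppressed (replaced by a short), R_th = R1 ‖ R2 = (3.160 × 8.57)/(3.160 + 8.57) = 2.309 kΩ.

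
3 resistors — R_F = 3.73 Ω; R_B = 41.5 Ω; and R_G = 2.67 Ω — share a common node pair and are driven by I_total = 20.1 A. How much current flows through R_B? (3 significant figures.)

I ≈ 0.726 A

Conductances: ΣG = 1/3.73 + 1/41.5 + 1/2.67 = 0.6667 (1/Ω).
R_B takes the fraction G_k/ΣG = 0.02410/0.6667 = 0.03614, so I = 20.1 × 0.03614 = 0.7264 A.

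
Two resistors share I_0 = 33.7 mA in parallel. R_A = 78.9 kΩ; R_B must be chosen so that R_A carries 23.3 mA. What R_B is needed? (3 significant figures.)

The fraction through R_A equals R_B/(R_A+R_B).
23.3/33.7 = R_B/(R_A + R_B) → R_B = R_A · (0.6914)/(1 − 0.6914) = 78.9 × 2.240 = 176.8 kΩ.

R_B ≈ 177 kΩ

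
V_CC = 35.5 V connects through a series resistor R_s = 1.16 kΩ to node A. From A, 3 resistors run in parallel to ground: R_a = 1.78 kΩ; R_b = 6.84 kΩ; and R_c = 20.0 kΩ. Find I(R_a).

I ≈ 10.6 mA

Equivalent of the parallel group: R_p = 1.319 kΩ.
Node voltage V_A = V_CC · R_p/(R_s + R_p) = 35.5 × 0.5321 = 18.89 V.
Branch current I = V_A/R_a = 18.89/1.78 = 10.61 mA.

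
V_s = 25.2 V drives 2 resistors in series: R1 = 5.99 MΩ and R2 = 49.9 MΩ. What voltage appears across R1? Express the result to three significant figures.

ΣR = 5.99 + 49.9 = 55.89 MΩ.
V = V_s · R/ΣR = 25.2 × 0.1072 = 2.701 V.

V ≈ 2.70 V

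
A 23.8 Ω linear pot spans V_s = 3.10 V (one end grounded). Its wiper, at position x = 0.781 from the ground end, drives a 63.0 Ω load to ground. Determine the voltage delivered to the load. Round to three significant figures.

Split the track: R_lower = x·R_p = 18.59 Ω, R_upper = (1−x)·R_p = 5.212 Ω.
(x·R_p) ‖ R_L = 14.35 Ω.
Then V_out = V_s · 14.35/(5.212 + 14.35) = 2.274 V.

V_out ≈ 2.27 V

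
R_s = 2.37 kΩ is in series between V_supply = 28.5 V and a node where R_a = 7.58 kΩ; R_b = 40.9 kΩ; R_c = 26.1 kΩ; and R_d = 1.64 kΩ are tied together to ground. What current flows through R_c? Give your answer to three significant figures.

I ≈ 0.376 mA

Parallel bank: R_p = 1/(1/7.58 + 1/40.9 + 1/26.1 + 1/1.64) = 1.243 kΩ.
V_A = 28.5 × 1.243/3.613 = 9.805 V.
Branch current I = V_A/R_c = 9.805/26.1 = 0.3757 mA.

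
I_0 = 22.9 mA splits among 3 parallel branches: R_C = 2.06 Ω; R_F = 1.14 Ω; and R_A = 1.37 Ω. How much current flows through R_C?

I ≈ 5.31 mA

ΣG = 1/2.06 + 1/1.14 + 1/1.37 = 2.093.
R_C takes the fraction G_k/ΣG = 0.4854/2.093 = 0.2320, so I = 22.9 × 0.2320 = 5.312 mA.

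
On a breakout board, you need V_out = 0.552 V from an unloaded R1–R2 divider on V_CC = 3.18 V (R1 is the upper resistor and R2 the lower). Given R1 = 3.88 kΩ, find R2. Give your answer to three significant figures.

V_out/V_CC = R2/(R1+R2) = 0.1736.
Rearranging, R2 = R1·k/(1−k) = 3.88 × 0.2100 = 0.8150 kΩ.

R2 ≈ 0.815 kΩ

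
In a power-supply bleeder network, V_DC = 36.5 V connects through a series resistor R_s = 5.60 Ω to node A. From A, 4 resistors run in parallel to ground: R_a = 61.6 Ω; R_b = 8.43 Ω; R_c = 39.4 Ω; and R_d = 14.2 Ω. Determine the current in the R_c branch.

I ≈ 0.404 A

Parallel bank: R_p = 1/(1/61.6 + 1/8.43 + 1/39.4 + 1/14.2) = 4.335 Ω.
V_A = 36.5 × 4.335/9.935 = 15.93 V.
Branch current I = V_A/R_c = 15.93/39.4 = 0.4042 A.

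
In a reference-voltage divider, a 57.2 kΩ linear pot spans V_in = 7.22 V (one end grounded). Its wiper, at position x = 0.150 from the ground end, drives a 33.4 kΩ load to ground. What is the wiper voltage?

V_out ≈ 0.889 V

The pot divides into 48.62 kΩ above the wiper and 8.580 kΩ below.
R_L loads the lower segment: effective lower R = 6.826 kΩ.
V_out = 7.22 × 6.826/(48.62 + 6.826) = 0.8889 V.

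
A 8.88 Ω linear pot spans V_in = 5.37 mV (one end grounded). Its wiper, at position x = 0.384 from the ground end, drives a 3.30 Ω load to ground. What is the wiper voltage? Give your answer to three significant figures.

V_out ≈ 1.26 mV

Split the track: R_lower = x·R_p = 3.410 Ω, R_upper = (1−x)·R_p = 5.470 Ω.
Lower segment in parallel with the load: 3.410 ‖ 3.30 = 1.677 Ω.
V_out = 5.37 × 1.677/(5.470 + 1.677) = 1.260 mV.
(Unloaded: V_out = x·V_in = 2.06 mV.)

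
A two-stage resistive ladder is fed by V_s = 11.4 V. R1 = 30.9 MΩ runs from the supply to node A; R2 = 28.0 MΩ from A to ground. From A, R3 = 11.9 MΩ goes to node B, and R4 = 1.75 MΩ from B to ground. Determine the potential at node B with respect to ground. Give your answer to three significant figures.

Node A sees R2 in parallel with the series input of stage 2, R3 + R4 = 13.65 MΩ.
Effective lower resistance at A: R2 ‖ 13.65 = 9.176 MΩ.
V_A = 11.4 × 9.176/(30.9 + 9.176) = 2.610 V.
Then the unloaded second divider: V_B = V_A × R4/(R3+R4) = 2.610 × 0.1282 = 0.3347 V.

V_B ≈ 0.335 V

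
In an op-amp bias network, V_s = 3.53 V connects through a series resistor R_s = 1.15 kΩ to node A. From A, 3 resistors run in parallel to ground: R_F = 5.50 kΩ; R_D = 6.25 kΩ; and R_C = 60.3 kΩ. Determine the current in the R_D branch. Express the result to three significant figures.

Equivalent of the parallel group: R_p = 2.790 kΩ.
Node voltage V_A = V_s · R_p/(R_s + R_p) = 3.53 × 0.7081 = 2.500 V.
Branch current I = V_A/R_D = 2.500/6.25 = 0.4000 mA.
(Check via current divider: I_total = 0.8959 mA; share G_k/ΣG = 0.4464 → same result.)

I ≈ 0.400 mA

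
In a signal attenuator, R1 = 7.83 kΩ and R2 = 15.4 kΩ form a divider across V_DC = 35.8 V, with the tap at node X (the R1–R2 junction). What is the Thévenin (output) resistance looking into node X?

R_th ≈ 5.19 kΩ

With V_DC suppressed (replaced by a short), R_th = R1 ‖ R2 = (7.830 × 15.4)/(7.830 + 15.4) = 5.191 kΩ.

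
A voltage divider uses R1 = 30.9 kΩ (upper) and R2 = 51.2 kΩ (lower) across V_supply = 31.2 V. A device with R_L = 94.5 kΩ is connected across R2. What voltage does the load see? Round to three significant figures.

First combine the lower leg with the load: R2 ‖ R_L = 33.21 kΩ.
Now apply the divider: V_out = 31.2 × 0.5180 = 16.16 V.

V_out ≈ 16.2 V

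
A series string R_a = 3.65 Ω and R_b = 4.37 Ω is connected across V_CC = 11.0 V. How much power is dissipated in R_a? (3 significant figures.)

Series current I = V_CC/ΣR = 11.0/8.020 = 1.372 A.
P(R_a) = I²·R_a = (1.372)² × 3.65 = 6.866 W.

P ≈ 6.87 W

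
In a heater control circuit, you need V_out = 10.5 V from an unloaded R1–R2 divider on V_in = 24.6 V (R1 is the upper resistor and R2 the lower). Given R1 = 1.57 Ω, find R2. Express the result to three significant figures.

V_out/V_in = R2/(R1+R2) = 0.4268.
Rearranging, R2 = R1·k/(1−k) = 1.57 × 0.7447 = 1.169 Ω.

R2 ≈ 1.17 Ω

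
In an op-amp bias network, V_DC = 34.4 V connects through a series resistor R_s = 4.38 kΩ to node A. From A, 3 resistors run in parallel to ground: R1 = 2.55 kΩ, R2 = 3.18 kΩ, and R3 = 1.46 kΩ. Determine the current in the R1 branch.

I ≈ 1.90 mA

Equivalent of the parallel group: R_p = 0.7186 kΩ.
Node voltage V_A = V_DC · R_p/(R_s + R_p) = 34.4 × 0.1409 = 4.848 V.
Branch current I = V_A/R1 = 4.848/2.55 = 1.901 mA.
(Check via current divider: I_total = 6.747 mA; share G_k/ΣG = 0.2818 → same result.)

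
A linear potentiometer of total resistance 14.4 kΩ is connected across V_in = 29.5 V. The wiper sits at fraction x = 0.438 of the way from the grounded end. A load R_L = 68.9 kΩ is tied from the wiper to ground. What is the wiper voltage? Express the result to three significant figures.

V_out ≈ 12.3 V

The pot divides into 8.093 kΩ above the wiper and 6.307 kΩ below.
(x·R_p) ‖ R_L = 5.778 kΩ.
V_out = 29.5 × 5.778/(8.093 + 5.778) = 12.29 V.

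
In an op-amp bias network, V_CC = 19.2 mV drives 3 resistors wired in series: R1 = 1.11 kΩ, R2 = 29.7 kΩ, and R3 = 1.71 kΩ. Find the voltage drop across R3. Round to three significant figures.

Total series resistance ΣR = 1.11 + 29.7 + 1.71 = 32.52 kΩ.
By the voltage-divider rule, V = 19.2 × 1.710/32.52 = 1.010 mV.

V ≈ 1.01 mV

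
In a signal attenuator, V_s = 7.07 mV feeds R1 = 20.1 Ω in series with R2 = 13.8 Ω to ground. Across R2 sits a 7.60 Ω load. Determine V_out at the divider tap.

First combine the lower leg with the load: R2 ‖ R_L = 4.901 Ω.
Then V_out = V_s · R2'/(R1 + R2') = 7.07 × 4.901/25.00 = 1.386 mV.

V_out ≈ 1.39 mV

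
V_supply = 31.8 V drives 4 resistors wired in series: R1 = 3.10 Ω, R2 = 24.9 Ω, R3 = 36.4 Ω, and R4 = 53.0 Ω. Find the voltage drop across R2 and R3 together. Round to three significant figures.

ΣR = 3.10 + 24.9 + 36.4 + 53.0 = 117.4 Ω.
R_{R2..R3} = 24.9 + 36.4 = 61.30 Ω.
By the voltage-divider rule, V = 31.8 × 61.30/117.4 = 16.60 V.

V ≈ 16.6 V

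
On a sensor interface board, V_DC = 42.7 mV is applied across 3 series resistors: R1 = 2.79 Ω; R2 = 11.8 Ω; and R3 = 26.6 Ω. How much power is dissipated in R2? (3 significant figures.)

P ≈ 12.7 µW

ΣR = 41.19 Ω → I = 42.7/41.19 = 1.037 mA.
V(R2) = I·R = 12.23 mV; P = V·I = 12.23 × 1.037 = 12.68 µW.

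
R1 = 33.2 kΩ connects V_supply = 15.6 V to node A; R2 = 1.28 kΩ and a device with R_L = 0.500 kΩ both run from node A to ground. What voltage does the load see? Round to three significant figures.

V_out ≈ 0.167 V

R2 ‖ R_L = (1.28 × 0.500)/(1.28 + 0.500) = 0.3596 kΩ.
Now apply the divider: V_out = 15.6 × 0.01071 = 0.1671 V.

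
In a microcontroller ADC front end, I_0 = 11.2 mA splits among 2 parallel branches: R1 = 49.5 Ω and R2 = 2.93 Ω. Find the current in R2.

With just two branches, the current splits inversely with resistance.
So I = 11.2 × 49.5/52.43 = 10.57 mA.

I ≈ 10.6 mA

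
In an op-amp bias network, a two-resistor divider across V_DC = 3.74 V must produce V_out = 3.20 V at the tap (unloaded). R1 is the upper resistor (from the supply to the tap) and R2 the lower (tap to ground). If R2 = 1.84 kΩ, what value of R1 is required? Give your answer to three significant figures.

Required fraction k = V_out/V_DC = 0.8556.
So R1 = R2 · (V_DC/V_out − 1) = 1.84 × (3.74/3.20 − 1) = 1.84 × 0.1687 = 0.3105 kΩ.

R1 ≈ 0.310 kΩ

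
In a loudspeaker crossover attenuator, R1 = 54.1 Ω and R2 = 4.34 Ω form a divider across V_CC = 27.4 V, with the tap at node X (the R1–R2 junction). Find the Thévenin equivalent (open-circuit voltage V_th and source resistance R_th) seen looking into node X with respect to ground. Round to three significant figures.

V_th ≈ 2.03 V, R_th ≈ 4.02 Ω

With X open, the divider is unloaded: V_th = 27.4 × 4.34/58.44 = 2.035 V.
Looking into X with the source shorted: R_th = R1·R2/(R1+R2) = 54.10 × 4.34/58.44 = 4.018 Ω.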